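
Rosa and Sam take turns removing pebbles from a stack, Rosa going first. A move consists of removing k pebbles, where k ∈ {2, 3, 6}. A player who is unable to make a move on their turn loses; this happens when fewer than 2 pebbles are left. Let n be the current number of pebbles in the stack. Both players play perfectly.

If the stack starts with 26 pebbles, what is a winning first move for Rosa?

Use the standard recursion: the mover loses at a terminal position; elsewhere, the mover wins exactly when some move hands the opponent an L position.
n=0: no move → L
n=1: no move → L
n=2: can move to 0, which is L ⇒ W
n=3: can move to 1, which is L ⇒ W
n=4: can move to 1, which is L ⇒ W
n=5: moves to 3(W), 2(W); every one is W ⇒ L
n=6: can move to 0, which is L ⇒ W
n=7: can move to 5, which is L ⇒ W
n=8: can move to 5, which is L ⇒ W
n=9: moves to 7(W), 6(W), 3(W); every one is W ⇒ L
n=10: moves to 8(W), 7(W), 4(W); every one is W ⇒ L
n=11: can move to 9, which is L ⇒ W
n=12: can move to 10, which is L ⇒ W
n=13: can move to 10, which is L ⇒ W
n=14: moves to 12(W), 11(W), 8(W); every one is W ⇒ L
n=15: can move to 9, which is L ⇒ W
n=16: can move to 14, which is L ⇒ W
n=17: can move to 14, which is L ⇒ W
n=18: moves to 16(W), 15(W), 12(W); every one is W ⇒ L
n=19: moves to 17(W), 16(W), 13(W); every one is W ⇒ L
n=20: can move to 18, which is L ⇒ W
n=21: can move to 19, which is L ⇒ W
n=22: can move to 19, which is L ⇒ W
n=23: moves to 21(W), 20(W), 17(W); every one is W ⇒ L
n=24: can move to 18, which is L ⇒ W
n=25: can move to 23, which is L ⇒ W
n=26: can move to 23, which is L ⇒ W
From 26, the L positions reachable in one move are: 23.

Remove 3, leaving 23.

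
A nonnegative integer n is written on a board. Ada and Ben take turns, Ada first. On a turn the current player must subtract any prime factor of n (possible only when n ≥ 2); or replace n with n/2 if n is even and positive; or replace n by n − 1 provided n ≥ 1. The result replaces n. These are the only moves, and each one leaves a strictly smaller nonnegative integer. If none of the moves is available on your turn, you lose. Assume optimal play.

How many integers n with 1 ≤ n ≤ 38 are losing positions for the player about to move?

8

Classify positions by backward induction: terminal positions (no move available) are L. From any other position, the mover wins iff some move reaches an L.
n=0: no move → L
n=1: →0(L), so W
n=2: →0(L), so W
n=3: →0(L), so W
n=4: →2(W), 3(W) — all W, so L
n=5: →0(L), so W
n=6: →4(L), so W
n=7: →0(L), so W
n=8: →4(L), so W
n=9: →6(W), 8(W) — all W, so L
n=10: →9(L), so W
n=11: →0(L), so W
n=12: →9(L), so W
n=13: →0(L), so W
n=14: →7(W), 12(W), 13(W) — all W, so L
n=15: →14(L), so W
n=16: →14(L), so W
n=17: →0(L), so W
n=18: →9(L), so W
n=19: →0(L), so W
n=20: →10(W), 15(W), 18(W), 19(W) — all W, so L
n=21: →14(L), so W
n=22: →20(L), so W
n=23: →0(L), so W
n=24: →12(W), 21(W), 22(W), 23(W) — all W, so L
n=25: →20(L), so W
n=26: →24(L), so W
n=27: →24(L), so W
n=28: →14(L), so W
n=29: →0(L), so W
n=30: →15(W), 25(W), 27(W), 28(W), 29(W) — all W, so L
n=31: →0(L), so W
n=32: →30(L), so W
n=33: →30(L), so W
n=34: →17(W), 32(W), 33(W) — all W, so L
n=35: →30(L), so W
n=36: →34(L), so W
n=37: →0(L), so W
n=38: →19(W), 36(W), 37(W) — all W, so L
L entries with 1 ≤ n ≤ 38 (n=0 is outside the asked range and is not counted): n = 4, 9, 14, 20, 24, 30, 34, 38; that makes 8.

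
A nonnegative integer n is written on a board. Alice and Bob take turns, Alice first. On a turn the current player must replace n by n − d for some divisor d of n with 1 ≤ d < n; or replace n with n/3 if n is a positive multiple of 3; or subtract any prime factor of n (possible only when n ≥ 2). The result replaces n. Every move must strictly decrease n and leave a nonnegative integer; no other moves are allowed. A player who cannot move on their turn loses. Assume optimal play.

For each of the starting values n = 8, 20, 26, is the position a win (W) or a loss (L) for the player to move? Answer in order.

Work bottom-up. With no move the player to move loses. Otherwise the position is W if at least one move leads to an L position for the opponent, and L if every move leads to a W.
n=0: no move → L
n=1: no move → L
n=2: can move to 0, which is L ⇒ W
n=3: can move to 0, which is L ⇒ W
n=4: moves to 2(W), 3(W); every one is W ⇒ L
n=5: can move to 0, which is L ⇒ W
n=6: can move to 4, which is L ⇒ W
n=7: can move to 0, which is L ⇒ W
n=8: can move to 4, which is L ⇒ W
n=9: moves to 3(W), 6(W), 8(W); every one is W ⇒ L
n=10: can move to 9, which is L ⇒ W
n=11: can move to 0, which is L ⇒ W
n=12: can move to 4, which is L ⇒ W
n=13: can move to 0, which is L ⇒ W
n=14: moves to 7(W), 12(W), 13(W); every one is W ⇒ L
n=15: can move to 14, which is L ⇒ W
n=16: can move to 14, which is L ⇒ W
n=17: can move to 0, which is L ⇒ W
n=18: can move to 9, which is L ⇒ W
n=19: can move to 0, which is L ⇒ W
n=20: moves to 10(W), 15(W), 16(W), 18(W), 19(W); every one is W ⇒ L
n=21: can move to 14, which is L ⇒ W
n=22: can move to 20, which is L ⇒ W
n=23: can move to 0, which is L ⇒ W
n=24: can move to 20, which is L ⇒ W
n=25: can move to 20, which is L ⇒ W
n=26: moves to 13(W), 24(W), 25(W); every one is W ⇒ L

8: W, 20: L, 26: L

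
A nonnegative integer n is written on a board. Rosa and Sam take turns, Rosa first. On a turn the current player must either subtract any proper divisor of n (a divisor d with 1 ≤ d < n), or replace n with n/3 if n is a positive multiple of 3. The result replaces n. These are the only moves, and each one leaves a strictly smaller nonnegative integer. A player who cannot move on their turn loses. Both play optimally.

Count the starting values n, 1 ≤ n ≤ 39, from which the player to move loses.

Compute win/loss labels from the base case upward. A position with no move is L. Any other position is W if it can reach an L in one move, else L.
n=0: no move → L
n=1: no move → L
n=2: →1(L), so W
n=3: →1(L), so W
n=4: →2(W), 3(W) — all W, so L
n=5: →4(L), so W
n=6: →4(L), so W
n=7: →6(W) only, which is W, so L
n=8: →4(L), so W
n=9: →3(W), 6(W), 8(W) — all W, so L
n=10: →9(L), so W
n=11: →10(W) only, which is W, so L
n=12: →4(L), so W
n=13: →12(W) only, which is W, so L
n=14: →7(L), so W
n=15: →5(W), 10(W), 12(W), 14(W) — all W, so L
n=16: →15(L), so W
n=17: →16(W) only, which is W, so L
n=18: →9(L), so W
n=19: →18(W) only, which is W, so L
n=20: →15(L), so W
n=21: →7(L), so W
n=22: →11(L), so W
n=23: →22(W) only, which is W, so L
n=24: →23(L), so W
n=25: →20(W), 24(W) — all W, so L
n=26: →13(L), so W
n=27: →9(L), so W
n=28: →14(W), 21(W), 24(W), 26(W), 27(W) — all W, so L
n=29: →28(L), so W
n=30: →15(L), so W
n=31: →30(W) only, which is W, so L
n=32: →28(L), so W
n=33: →11(L), so W
n=34: →17(L), so W
n=35: →28(L), so W
n=36: →12(W), 18(W), 24(W), 27(W), 30(W), 32(W), 33(W), 34(W), 35(W) — all W, so L
n=37: →36(L), so W
n=38: →19(L), so W
n=39: →13(L), so W
L entries with 1 ≤ n ≤ 39 (n=0 is outside the asked range and is not counted): n = 1, 4, 7, 9, 11, 13, 15, 17, 19, 23, 25, 28, 31, 36; that makes 14.

14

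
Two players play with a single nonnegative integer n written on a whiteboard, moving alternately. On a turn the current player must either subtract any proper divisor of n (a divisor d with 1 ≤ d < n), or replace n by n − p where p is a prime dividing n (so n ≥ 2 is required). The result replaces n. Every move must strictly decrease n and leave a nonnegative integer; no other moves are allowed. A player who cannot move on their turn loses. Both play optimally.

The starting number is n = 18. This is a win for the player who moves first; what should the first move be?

Use the standard recursion: the mover loses at a terminal position; elsewhere, the mover wins exactly when some move hands the opponent an L position.
n=0: no move → L
n=1: no move → L
n=2: can move to 0, which is L ⇒ W
n=3: can move to 0, which is L ⇒ W
n=4: moves to 2(W), 3(W); every one is W ⇒ L
n=5: can move to 0, which is L ⇒ W
n=6: can move to 4, which is L ⇒ W
n=7: can move to 0, which is L ⇒ W
n=8: can move to 4, which is L ⇒ W
n=9: moves to 6(W), 8(W); every one is W ⇒ L
n=10: can move to 9, which is L ⇒ W
n=11: can move to 0, which is L ⇒ W
n=12: can move to 9, which is L ⇒ W
n=13: can move to 0, which is L ⇒ W
n=14: moves to 7(W), 12(W), 13(W); every one is W ⇒ L
n=15: can move to 14, which is L ⇒ W
n=16: can move to 14, which is L ⇒ W
n=17: can move to 0, which is L ⇒ W
n=18: can move to 9, which is L ⇒ W
From 18, the L positions reachable in one move are: 9.

Move to 9.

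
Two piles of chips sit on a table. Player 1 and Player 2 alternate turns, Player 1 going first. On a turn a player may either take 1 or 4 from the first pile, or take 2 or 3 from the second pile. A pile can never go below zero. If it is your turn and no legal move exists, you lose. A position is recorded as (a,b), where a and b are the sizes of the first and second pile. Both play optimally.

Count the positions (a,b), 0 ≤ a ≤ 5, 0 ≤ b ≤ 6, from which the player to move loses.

17

Classify positions by backward induction: terminal positions (no move available) are L. From any other position, the mover wins iff some move reaches an L.
Every move lowers a or b (never raises either), so fill the grid row by row in increasing a, and left to right within a row: each cell's successors are then already labelled.
      b=0  b=1  b=2  b=3  b=4  b=5  b=6
a=0:    L    L    W    W    W    L    L
a=1:    W    W    L    L    W    W    W
a=2:    L    L    W    W    W    L    L
a=3:    W    W    L    L    W    W    W
a=4:    W    W    W    W    L    W    W
a=5:    L    L    W    W    W    L    L
Cells with no legal move (terminal, hence L): (0,0), (0,1).
The remaining L cells, each justified by listing all of its moves:
(0,5): L (options (0,3)(W), (0,2)(W) are all W)
(0,6): L (options (0,4)(W), (0,3)(W) are all W)
(1,2): L (options (0,2)(W), (1,0)(W) are all W)
(1,3): L (options (0,3)(W), (1,1)(W), (1,0)(W) are all W)
(2,0): L (sole option (1,0)(W) is W)
(2,1): L (sole option (1,1)(W) is W)
(2,5): L (options (1,5)(W), (2,3)(W), (2,2)(W) are all W)
(2,6): L (options (1,6)(W), (2,4)(W), (2,3)(W) are all W)
(3,2): L (options (2,2)(W), (3,0)(W) are all W)
(3,3): L (options (2,3)(W), (3,1)(W), (3,0)(W) are all W)
(4,4): L (options (3,4)(W), (0,4)(W), (4,2)(W), (4,1)(W) are all W)
(5,0): L (options (4,0)(W), (1,0)(W) are all W)
(5,1): L (options (4,1)(W), (1,1)(W) are all W)
(5,5): L (options (4,5)(W), (1,5)(W), (5,3)(W), (5,2)(W) are all W)
(5,6): L (options (4,6)(W), (1,6)(W), (5,4)(W), (5,3)(W) are all W)
Every other cell has at least one move into one of the L cells above, so it is W.
L cells per row: a=0: 4, a=1: 2, a=2: 4, a=3: 2, a=4: 1, a=5: 4; total 17.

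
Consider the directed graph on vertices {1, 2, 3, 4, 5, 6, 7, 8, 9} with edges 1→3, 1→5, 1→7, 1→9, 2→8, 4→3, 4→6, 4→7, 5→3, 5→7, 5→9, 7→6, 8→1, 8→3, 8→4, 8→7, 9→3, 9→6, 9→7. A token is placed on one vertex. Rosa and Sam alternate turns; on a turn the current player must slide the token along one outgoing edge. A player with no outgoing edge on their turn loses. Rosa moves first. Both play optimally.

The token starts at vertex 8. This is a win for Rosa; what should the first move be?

Move to 3.

Use the standard recursion: the mover loses at a terminal position; elsewhere, the mover wins exactly when some move hands the opponent an L position.
Every edge goes from a vertex to one that appears earlier in the order 3, 6, 7, 4, 9, 5, 1, 8, 2, so processing vertices in that order labels each vertex after all of its successors.
3: no outgoing edge → L
6: no outgoing edge → L
7: W (go to 6, an L position)
4: W (go to 6, an L position)
9: W (go to 6, an L position)
5: W (go to 3, an L position)
1: W (go to 3, an L position)
8: W (go to 3, an L position)
2: L (sole option 8(W) is W)
From 8, the L positions reachable in one move are: 3.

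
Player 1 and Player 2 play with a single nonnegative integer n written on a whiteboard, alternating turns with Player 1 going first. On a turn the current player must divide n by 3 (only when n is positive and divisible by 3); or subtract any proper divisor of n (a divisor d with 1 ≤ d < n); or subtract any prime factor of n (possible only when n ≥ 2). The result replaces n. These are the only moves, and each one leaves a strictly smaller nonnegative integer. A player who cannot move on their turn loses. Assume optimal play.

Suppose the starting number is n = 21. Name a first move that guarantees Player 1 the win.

Move to 14.

Classify positions by backward induction: terminal positions (no move available) are L. From any other position, the mover wins iff some move reaches an L.
n=0: no move → L
n=1: no move → L
n=2: W (go to 0, an L position)
n=3: W (go to 0, an L position)
n=4: L (options 2(W), 3(W) are all W)
n=5: W (go to 0, an L position)
n=6: W (go to 4, an L position)
n=7: W (go to 0, an L position)
n=8: W (go to 4, an L position)
n=9: L (options 3(W), 6(W), 8(W) are all W)
n=10: W (go to 9, an L position)
n=11: W (go to 0, an L position)
n=12: W (go to 4, an L position)
n=13: W (go to 0, an L position)
n=14: L (options 7(W), 12(W), 13(W) are all W)
n=15: W (go to 14, an L position)
n=16: W (go to 14, an L position)
n=17: W (go to 0, an L position)
n=18: W (go to 9, an L position)
n=19: W (go to 0, an L position)
n=20: L (options 10(W), 15(W), 16(W), 18(W), 19(W) are all W)
n=21: W (go to 14, an L position)
From 21, the L positions reachable in one move are: 14, 20. Any move reaching one of these is winning.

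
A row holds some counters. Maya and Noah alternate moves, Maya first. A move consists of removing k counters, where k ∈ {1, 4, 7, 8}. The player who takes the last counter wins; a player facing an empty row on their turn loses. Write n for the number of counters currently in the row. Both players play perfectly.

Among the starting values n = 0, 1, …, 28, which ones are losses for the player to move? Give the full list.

Build the W/L table. Terminal = L. A non-terminal position is W if it has a move to some L; otherwise it is L.
n=0: no move → L
n=1: can move to 0, which is L ⇒ W
n=2: the only move is to 1(W), a W ⇒ L
n=3: can move to 2, which is L ⇒ W
n=4: can move to 0, which is L ⇒ W
n=5: moves to 4(W), 1(W); every one is W ⇒ L
n=6: can move to 5, which is L ⇒ W
n=7: can move to 0, which is L ⇒ W
n=8: can move to 0, which is L ⇒ W
n=9: can move to 5, which is L ⇒ W
n=10: can move to 2, which is L ⇒ W
n=11: moves to 10(W), 7(W), 4(W), 3(W); every one is W ⇒ L
n=12: can move to 11, which is L ⇒ W
n=13: can move to 5, which is L ⇒ W
n=14: moves to 13(W), 10(W), 7(W), 6(W); every one is W ⇒ L
n=15: can move to 14, which is L ⇒ W
n=16: moves to 15(W), 12(W), 9(W), 8(W); every one is W ⇒ L
n=17: can move to 16, which is L ⇒ W
n=18: can move to 14, which is L ⇒ W
n=19: can move to 11, which is L ⇒ W
n=20: can move to 16, which is L ⇒ W
n=21: can move to 14, which is L ⇒ W
n=22: can move to 14, which is L ⇒ W
n=23: can move to 16, which is L ⇒ W
n=24: can move to 16, which is L ⇒ W
n=25: moves to 24(W), 21(W), 18(W), 17(W); every one is W ⇒ L
n=26: can move to 25, which is L ⇒ W
n=27: moves to 26(W), 23(W), 20(W), 19(W); every one is W ⇒ L
n=28: can move to 27, which is L ⇒ W
Reading off the rows marked L gives the requested list; there are 8 such values of n.

0, 2, 5, 11, 14, 16, 25, 27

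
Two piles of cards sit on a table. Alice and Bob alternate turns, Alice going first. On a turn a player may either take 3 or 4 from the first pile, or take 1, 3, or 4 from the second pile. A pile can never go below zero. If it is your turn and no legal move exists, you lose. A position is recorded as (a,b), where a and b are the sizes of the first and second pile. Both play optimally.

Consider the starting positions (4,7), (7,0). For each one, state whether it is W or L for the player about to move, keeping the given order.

(4,7): W, (7,0): L

Label each position W (a win for the player to move) or L (a loss). A position with no legal move is L; any other position is W exactly when some move reaches an L, and L when every move reaches a W.
No move ever increases a pile, so every position that can arise here has a ≤ 7 and b ≤ 7; it is enough to label the cells with 0 ≤ a ≤ 7 and 0 ≤ b ≤ 7.
Every move lowers a or b (never raises either), so fill the grid row by row in increasing a, and left to right within a row: each cell's successors are then already labelled.
      b=0  b=1  b=2  b=3  b=4  b=5  b=6  b=7
a=0:    L    W    L    W    W    W    W    L
a=1:    L    W    L    W    W    W    W    L
a=2:    L    W    L    W    W    W    W    L
a=3:    W    L    W    L    W    W    W    W
a=4:    W    L    W    L    W    W    W    W
a=5:    W    L    W    L    W    W    W    W
a=6:    W    W    W    W    L    W    L    W
a=7:    L    W    L    W    W    W    W    L
Cells with no legal move (terminal, hence L): (0,0), (1,0), (2,0).
The remaining L cells, each justified by listing all of its moves:
(0,2): only reaches (0,1)(W), which is W → L
(0,7): only reaches (0,6)(W), (0,4)(W), (0,3)(W), all W → L
(1,2): only reaches (1,1)(W), which is W → L
(1,7): only reaches (1,6)(W), (1,4)(W), (1,3)(W), all W → L
(2,2): only reaches (2,1)(W), which is W → L
(2,7): only reaches (2,6)(W), (2,4)(W), (2,3)(W), all W → L
(3,1): only reaches (0,1)(W), (3,0)(W), all W → L
(3,3): only reaches (0,3)(W), (3,2)(W), (3,0)(W), all W → L
(4,1): only reaches (1,1)(W), (0,1)(W), (4,0)(W), all W → L
(4,3): only reaches (1,3)(W), (0,3)(W), (4,2)(W), (4,0)(W), all W → L
(5,1): only reaches (2,1)(W), (1,1)(W), (5,0)(W), all W → L
(5,3): only reaches (2,3)(W), (1,3)(W), (5,2)(W), (5,0)(W), all W → L
(6,4): only reaches (3,4)(W), (2,4)(W), (6,3)(W), (6,1)(W), (6,0)(W), all W → L
(6,6): only reaches (3,6)(W), (2,6)(W), (6,5)(W), (6,3)(W), (6,2)(W), all W → L
(7,0): only reaches (4,0)(W), (3,0)(W), all W → L
(7,2): only reaches (4,2)(W), (3,2)(W), (7,1)(W), all W → L
(7,7): only reaches (4,7)(W), (3,7)(W), (7,6)(W), (7,4)(W), (7,3)(W), all W → L
Every other cell has at least one move into one of the L cells above, so it is W.
(4,7): the move to (1,7) reaches an L cell, so W
(7,0): one of the L cells justified above, so L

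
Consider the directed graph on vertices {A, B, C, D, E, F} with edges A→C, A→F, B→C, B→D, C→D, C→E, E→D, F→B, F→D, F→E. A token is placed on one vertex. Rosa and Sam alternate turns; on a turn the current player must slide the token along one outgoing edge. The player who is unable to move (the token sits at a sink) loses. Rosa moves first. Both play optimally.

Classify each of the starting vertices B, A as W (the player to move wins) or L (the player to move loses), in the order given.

Positions with no move are L. A position that does have a move is losing for the player to move precisely when every available move leads to a winning position for the opponent. Fill in the labels:
Every edge goes from a vertex to one that appears earlier in the order D, E, C, B, F, A, so processing vertices in that order labels each vertex after all of its successors.
D: no outgoing edge → L
E: →D(L), so W
C: →D(L), so W
B: →D(L), so W
F: →D(L), so W
A: →F(W), C(W) — all W, so L

B: W, A: L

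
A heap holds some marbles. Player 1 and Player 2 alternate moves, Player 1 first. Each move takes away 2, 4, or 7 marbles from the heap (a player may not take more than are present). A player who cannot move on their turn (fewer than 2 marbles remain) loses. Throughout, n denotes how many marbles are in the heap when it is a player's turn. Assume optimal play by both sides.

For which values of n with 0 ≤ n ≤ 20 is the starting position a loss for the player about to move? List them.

Build the W/L table. Terminal = L. A non-terminal position is W if it has a move to some L; otherwise it is L.
n=0: no move → L
n=1: no move → L
n=2: reaches L-position 0 → W
n=3: reaches L-position 1 → W
n=4: reaches L-position 0 → W
n=5: reaches L-position 1 → W
n=6: only reaches 4(W), 2(W), all W → L
n=7: reaches L-position 0 → W
n=8: reaches L-position 6 → W
n=9: only reaches 7(W), 5(W), 2(W), all W → L
n=10: reaches L-position 6 → W
n=11: reaches L-position 9 → W
n=12: only reaches 10(W), 8(W), 5(W), all W → L
n=13: reaches L-position 9 → W
n=14: reaches L-position 12 → W
n=15: only reaches 13(W), 11(W), 8(W), all W → L
n=16: reaches L-position 12 → W
n=17: reaches L-position 15 → W
n=18: only reaches 16(W), 14(W), 11(W), all W → L
n=19: reaches L-position 15 → W
n=20: reaches L-position 18 → W
Reading off the rows marked L gives the requested list; there are 7 such values of n.

0, 1, 6, 9, 12, 15, 18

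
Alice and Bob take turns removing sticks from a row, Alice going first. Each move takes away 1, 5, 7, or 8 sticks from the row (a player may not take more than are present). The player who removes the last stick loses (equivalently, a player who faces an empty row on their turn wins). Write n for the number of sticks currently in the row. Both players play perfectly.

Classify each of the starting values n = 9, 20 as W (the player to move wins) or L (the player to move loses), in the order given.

Compute win/loss labels from the base case upward. A position with no move is W. Any other position is W if it can reach an L in one move, else L.
n=0: no move; the opponent has just taken the last stick and therefore loses → W
n=1: the only move is to 0(W), a W ⇒ L
n=2: can move to 1, which is L ⇒ W
n=3: the only move is to 2(W), a W ⇒ L
n=4: can move to 3, which is L ⇒ W
n=5: moves to 4(W), 0(W); every one is W ⇒ L
n=6: can move to 5, which is L ⇒ W
n=7: moves to 6(W), 2(W), 0(W); every one is W ⇒ L
n=8: can move to 7, which is L ⇒ W
n=9: can move to 1, which is L ⇒ W
n=10: can move to 5, which is L ⇒ W
n=11: can move to 3, which is L ⇒ W
n=12: can move to 7, which is L ⇒ W
n=13: can move to 5, which is L ⇒ W
n=14: can move to 7, which is L ⇒ W
n=15: can move to 7, which is L ⇒ W
n=16: moves to 15(W), 11(W), 9(W), 8(W); every one is W ⇒ L
n=17: can move to 16, which is L ⇒ W
n=18: moves to 17(W), 13(W), 11(W), 10(W); every one is W ⇒ L
n=19: can move to 18, which is L ⇒ W
n=20: moves to 19(W), 15(W), 13(W), 12(W); every one is W ⇒ L

9: W, 20: L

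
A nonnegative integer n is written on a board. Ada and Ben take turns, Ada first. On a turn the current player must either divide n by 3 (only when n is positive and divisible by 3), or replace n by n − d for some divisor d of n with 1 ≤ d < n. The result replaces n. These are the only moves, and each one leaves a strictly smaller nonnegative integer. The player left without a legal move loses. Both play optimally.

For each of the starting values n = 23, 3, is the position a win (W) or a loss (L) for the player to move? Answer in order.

Classify positions by backward induction: terminal positions (no move available) are L. From any other position, the mover wins iff some move reaches an L.
n=0: no move → L
n=1: no move → L
n=2: W (go to 1, an L position)
n=3: W (go to 1, an L position)
n=4: L (options 2(W), 3(W) are all W)
n=5: W (go to 4, an L position)
n=6: W (go to 4, an L position)
n=7: L (sole option 6(W) is W)
n=8: W (go to 4, an L position)
n=9: L (options 3(W), 6(W), 8(W) are all W)
n=10: W (go to 9, an L position)
n=11: L (sole option 10(W) is W)
n=12: W (go to 4, an L position)
n=13: L (sole option 12(W) is W)
n=14: W (go to 7, an L position)
n=15: L (options 5(W), 10(W), 12(W), 14(W) are all W)
n=16: W (go to 15, an L position)
n=17: L (sole option 16(W) is W)
n=18: W (go to 9, an L position)
n=19: L (sole option 18(W) is W)
n=20: W (go to 15, an L position)
n=21: W (go to 7, an L position)
n=22: W (go to 11, an L position)
n=23: L (sole option 22(W) is W)

23: L, 3: W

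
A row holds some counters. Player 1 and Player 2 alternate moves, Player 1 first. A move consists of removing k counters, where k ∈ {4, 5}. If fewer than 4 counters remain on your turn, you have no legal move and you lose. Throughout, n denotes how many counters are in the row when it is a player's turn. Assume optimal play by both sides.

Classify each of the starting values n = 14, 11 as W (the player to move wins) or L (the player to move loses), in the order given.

Classify positions by backward induction: terminal positions (no move available) are L. From any other position, the mover wins iff some move reaches an L.
n=0: no move → L
n=1: no move → L
n=2: no move → L
n=3: no move → L
n=4: W (go to 0, an L position)
n=5: W (go to 1, an L position)
n=6: W (go to 2, an L position)
n=7: W (go to 3, an L position)
n=8: W (go to 3, an L position)
n=9: L (options 5(W), 4(W) are all W)
n=10: L (options 6(W), 5(W) are all W)
n=11: L (options 7(W), 6(W) are all W)
n=12: L (options 8(W), 7(W) are all W)
n=13: W (go to 9, an L position)
n=14: W (go to 10, an L position)

14: W, 11: L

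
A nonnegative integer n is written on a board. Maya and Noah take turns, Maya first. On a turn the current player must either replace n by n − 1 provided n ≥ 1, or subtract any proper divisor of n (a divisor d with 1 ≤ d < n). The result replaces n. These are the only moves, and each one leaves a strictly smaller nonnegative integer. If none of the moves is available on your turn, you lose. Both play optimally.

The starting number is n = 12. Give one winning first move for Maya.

Use the standard recursion: the mover loses at a terminal position; elsewhere, the mover wins exactly when some move hands the opponent an L position.
n=0: no move → L
n=1: can move to 0, which is L ⇒ W
n=2: the only move is to 1(W), a W ⇒ L
n=3: can move to 2, which is L ⇒ W
n=4: can move to 2, which is L ⇒ W
n=5: the only move is to 4(W), a W ⇒ L
n=6: can move to 5, which is L ⇒ W
n=7: the only move is to 6(W), a W ⇒ L
n=8: can move to 7, which is L ⇒ W
n=9: moves to 6(W), 8(W); every one is W ⇒ L
n=10: can move to 5, which is L ⇒ W
n=11: the only move is to 10(W), a W ⇒ L
n=12: can move to 9, which is L ⇒ W
From 12, the L positions reachable in one move are: 9, 11. Any move reaching one of these is winning.

Move to 9.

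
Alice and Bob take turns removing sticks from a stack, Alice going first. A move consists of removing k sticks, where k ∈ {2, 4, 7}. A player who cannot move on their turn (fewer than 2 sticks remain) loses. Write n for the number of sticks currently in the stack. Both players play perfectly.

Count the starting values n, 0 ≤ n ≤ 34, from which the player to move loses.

Classify positions by backward induction: terminal positions (no move available) are L. From any other position, the mover wins iff some move reaches an L.
n=0: no move → L
n=1: no move → L
n=2: W (go to 0, an L position)
n=3: W (go to 1, an L position)
n=4: W (go to 0, an L position)
n=5: W (go to 1, an L position)
n=6: L (options 4(W), 2(W) are all W)
n=7: W (go to 0, an L position)
n=8: W (go to 6, an L position)
n=9: L (options 7(W), 5(W), 2(W) are all W)
n=10: W (go to 6, an L position)
n=11: W (go to 9, an L position)
n=12: L (options 10(W), 8(W), 5(W) are all W)
n=13: W (go to 9, an L position)
n=14: W (go to 12, an L position)
n=15: L (options 13(W), 11(W), 8(W) are all W)
n=16: W (go to 12, an L position)
n=17: W (go to 15, an L position)
n=18: L (options 16(W), 14(W), 11(W) are all W)
n=19: W (go to 15, an L position)
n=20: W (go to 18, an L position)
n=21: L (options 19(W), 17(W), 14(W) are all W)
n=22: W (go to 18, an L position)
n=23: W (go to 21, an L position)
n=24: L (options 22(W), 20(W), 17(W) are all W)
n=25: W (go to 21, an L position)
n=26: W (go to 24, an L position)
n=27: L (options 25(W), 23(W), 20(W) are all W)
n=28: W (go to 24, an L position)
n=29: W (go to 27, an L position)
n=30: L (options 28(W), 26(W), 23(W) are all W)
n=31: W (go to 27, an L position)
n=32: W (go to 30, an L position)
n=33: L (options 31(W), 29(W), 26(W) are all W)
n=34: W (go to 30, an L position)
L entries with 0 ≤ n ≤ 34: n = 0, 1, 6, 9, 12, 15, 18, 21, 24, 27, 30, 33; that makes 12.

12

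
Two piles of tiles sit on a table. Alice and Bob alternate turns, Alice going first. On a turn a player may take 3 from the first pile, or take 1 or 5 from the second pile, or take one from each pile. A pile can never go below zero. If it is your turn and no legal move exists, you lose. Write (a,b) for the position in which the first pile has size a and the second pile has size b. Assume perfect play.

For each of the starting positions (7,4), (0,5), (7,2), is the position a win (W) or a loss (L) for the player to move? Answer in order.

(7,4): W, (0,5): W, (7,2): L

Work bottom-up. With no move the player to move loses. Otherwise the position is W if at least one move leads to an L position for the opponent, and L if every move leads to a W.
No move ever increases a pile, so every position that can arise here has a ≤ 7 and b ≤ 5; it is enough to label the cells with 0 ≤ a ≤ 7 and 0 ≤ b ≤ 5.
Every move lowers a or b (never raises either), so fill the grid row by row in increasing a, and left to right within a row: each cell's successors are then already labelled.
      b=0  b=1  b=2  b=3  b=4  b=5
a=0:    L    W    L    W    L    W
a=1:    L    W    L    W    L    W
a=2:    L    W    L    W    L    W
a=3:    W    W    W    W    W    W
a=4:    W    L    W    L    W    L
a=5:    W    L    W    L    W    L
a=6:    L    W    W    L    W    W
a=7:    L    W    L    W    W    W
Cells with no legal move (terminal, hence L): (0,0), (1,0), (2,0).
The remaining L cells, each justified by listing all of its moves:
(0,2): →(0,1)(W) only, which is W, so L
(0,4): →(0,3)(W) only, which is W, so L
(1,2): →(1,1)(W), (0,1)(W) — all W, so L
(1,4): →(1,3)(W), (0,3)(W) — all W, so L
(2,2): →(2,1)(W), (1,1)(W) — all W, so L
(2,4): →(2,3)(W), (1,3)(W) — all W, so L
(4,1): →(1,1)(W), (4,0)(W), (3,0)(W) — all W, so L
(4,3): →(1,3)(W), (4,2)(W), (3,2)(W) — all W, so L
(4,5): →(1,5)(W), (4,4)(W), (4,0)(W), (3,4)(W) — all W, so L
(5,1): →(2,1)(W), (5,0)(W), (4,0)(W) — all W, so L
(5,3): →(2,3)(W), (5,2)(W), (4,2)(W) — all W, so L
(5,5): →(2,5)(W), (5,4)(W), (5,0)(W), (4,4)(W) — all W, so L
(6,0): →(3,0)(W) only, which is W, so L
(6,3): →(3,3)(W), (6,2)(W), (5,2)(W) — all W, so L
(7,0): →(4,0)(W) only, which is W, so L
(7,2): →(4,2)(W), (7,1)(W), (6,1)(W) — all W, so L
Every other cell has at least one move into one of the L cells above, so it is W.
(7,4): the move to (6,3) reaches an L cell, so W
(0,5): the move to (0,4) reaches an L cell, so W
(7,2): one of the L cells justified above, so L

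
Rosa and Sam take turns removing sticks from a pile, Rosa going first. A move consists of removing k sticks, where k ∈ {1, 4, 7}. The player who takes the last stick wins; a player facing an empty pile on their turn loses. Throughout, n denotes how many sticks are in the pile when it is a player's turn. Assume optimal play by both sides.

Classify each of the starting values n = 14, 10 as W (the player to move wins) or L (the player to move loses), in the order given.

Build the W/L table. Terminal = L. A non-terminal position is W if it has a move to some L; otherwise it is L.
n=0: no move → L
n=1: reaches L-position 0 → W
n=2: only reaches 1(W), which is W → L
n=3: reaches L-position 2 → W
n=4: reaches L-position 0 → W
n=5: only reaches 4(W), 1(W), all W → L
n=6: reaches L-position 5 → W
n=7: reaches L-position 0 → W
n=8: only reaches 7(W), 4(W), 1(W), all W → L
n=9: reaches L-position 8 → W
n=10: only reaches 9(W), 6(W), 3(W), all W → L
n=11: reaches L-position 10 → W
n=12: reaches L-position 8 → W
n=13: only reaches 12(W), 9(W), 6(W), all W → L
n=14: reaches L-position 13 → W

14: W, 10: L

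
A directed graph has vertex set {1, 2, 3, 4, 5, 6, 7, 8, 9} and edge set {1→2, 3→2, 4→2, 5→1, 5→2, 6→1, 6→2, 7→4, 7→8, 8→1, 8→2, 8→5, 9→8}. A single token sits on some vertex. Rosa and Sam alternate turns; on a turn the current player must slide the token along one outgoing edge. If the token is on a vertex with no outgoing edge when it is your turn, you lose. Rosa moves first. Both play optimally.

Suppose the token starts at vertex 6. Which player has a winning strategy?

Positions with no move are L. A position that does have a move is losing for the player to move precisely when every available move leads to a winning position for the opponent. Fill in the labels:
Every edge goes from a vertex to one that appears earlier in the order 2, 1, 5, 4, 3, 8, 7, 6, 9, so processing vertices in that order labels each vertex after all of its successors.
2: no outgoing edge → L
1: reaches L-position 2 → W
5: reaches L-position 2 → W
4: reaches L-position 2 → W
3: reaches L-position 2 → W
8: reaches L-position 2 → W
7: only reaches 8(W), 4(W), all W → L
6: reaches L-position 2 → W
9: only reaches 8(W), which is W → L
The starting position 6 is W: Rosa should move to 2, handing over an L position.

Rosa wins.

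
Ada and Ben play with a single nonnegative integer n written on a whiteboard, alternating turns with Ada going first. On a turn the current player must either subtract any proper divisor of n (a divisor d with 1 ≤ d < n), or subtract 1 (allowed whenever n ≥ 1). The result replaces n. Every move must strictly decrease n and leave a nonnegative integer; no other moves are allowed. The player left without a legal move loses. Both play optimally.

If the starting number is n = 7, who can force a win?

Ben wins.

Classify positions by backward induction: terminal positions (no move available) are L. From any other position, the mover wins iff some move reaches an L.
n=0: no move → L
n=1: reaches L-position 0 → W
n=2: only reaches 1(W), which is W → L
n=3: reaches L-position 2 → W
n=4: reaches L-position 2 → W
n=5: only reaches 4(W), which is W → L
n=6: reaches L-position 5 → W
n=7: only reaches 6(W), which is W → L
Every move from 7 reaches a W position, so the mover loses.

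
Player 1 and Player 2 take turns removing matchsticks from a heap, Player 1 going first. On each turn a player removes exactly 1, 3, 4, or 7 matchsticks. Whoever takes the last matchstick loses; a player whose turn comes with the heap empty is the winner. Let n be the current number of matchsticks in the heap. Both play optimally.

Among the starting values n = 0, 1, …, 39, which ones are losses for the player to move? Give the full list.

1, 3, 9, 11, 17, 19, 25, 27, 33, 35

Compute win/loss labels from the base case upward. A position with no move is W. Any other position is W if it can reach an L in one move, else L.
n=0: no move; the opponent has just taken the last matchstick and therefore loses → W
n=1: →0(W) only, which is W, so L
n=2: →1(L), so W
n=3: →2(W), 0(W) — all W, so L
n=4: →3(L), so W
n=5: →1(L), so W
n=6: →3(L), so W
n=7: →3(L), so W
n=8: →1(L), so W
n=9: →8(W), 6(W), 5(W), 2(W) — all W, so L
n=10: →9(L), so W
n=11: →10(W), 8(W), 7(W), 4(W) — all W, so L
n=12: →11(L), so W
n=13: →9(L), so W
n=14: →11(L), so W
n=15: →11(L), so W
n=16: →9(L), so W
n=17: →16(W), 14(W), 13(W), 10(W) — all W, so L
n=18: →17(L), so W
n=19: →18(W), 16(W), 15(W), 12(W) — all W, so L
n=20: →19(L), so W
n=21: →17(L), so W
n=22: →19(L), so W
n=23: →19(L), so W
n=24: →17(L), so W
n=25: →24(W), 22(W), 21(W), 18(W) — all W, so L
n=26: →25(L), so W
n=27: →26(W), 24(W), 23(W), 20(W) — all W, so L
n=28: →27(L), so W
n=29: →25(L), so W
n=30: →27(L), so W
n=31: →27(L), so W
n=32: →25(L), so W
n=33: →32(W), 30(W), 29(W), 26(W) — all W, so L
n=34: →33(L), so W
n=35: →34(W), 32(W), 31(W), 28(W) — all W, so L
n=36: →35(L), so W
n=37: →33(L), so W
n=38: →35(L), so W
n=39: →35(L), so W
Reading off the rows marked L gives the requested list; there are 10 such values of n.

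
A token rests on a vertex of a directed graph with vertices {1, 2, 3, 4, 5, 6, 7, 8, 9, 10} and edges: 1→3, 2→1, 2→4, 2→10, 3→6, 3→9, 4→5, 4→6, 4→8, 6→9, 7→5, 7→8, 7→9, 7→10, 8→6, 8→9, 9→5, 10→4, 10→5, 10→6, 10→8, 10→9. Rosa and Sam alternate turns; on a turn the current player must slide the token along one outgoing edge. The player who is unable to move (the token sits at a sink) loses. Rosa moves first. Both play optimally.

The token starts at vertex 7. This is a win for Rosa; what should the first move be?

Move to 5.

Positions with no move are L. A position that does have a move is losing for the player to move precisely when every available move leads to a winning position for the opponent. Fill in the labels:
Every edge goes from a vertex to one that appears earlier in the order 5, 9, 6, 8, 4, 10, 3, 7, 1, 2, so processing vertices in that order labels each vertex after all of its successors.
5: no outgoing edge → L
9: W (go to 5, an L position)
6: L (sole option 9(W) is W)
8: W (go to 6, an L position)
4: W (go to 6, an L position)
10: W (go to 6, an L position)
3: W (go to 6, an L position)
7: W (go to 5, an L position)
1: L (sole option 3(W) is W)
2: W (go to 1, an L position)
From 7, the L positions reachable in one move are: 5.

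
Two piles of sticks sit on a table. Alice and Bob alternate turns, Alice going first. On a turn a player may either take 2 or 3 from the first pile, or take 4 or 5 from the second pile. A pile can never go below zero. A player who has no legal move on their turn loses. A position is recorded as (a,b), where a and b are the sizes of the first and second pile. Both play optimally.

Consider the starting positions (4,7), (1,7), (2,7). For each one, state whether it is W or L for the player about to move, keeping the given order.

Use the standard recursion: the mover loses at a terminal position; elsewhere, the mover wins exactly when some move hands the opponent an L position.
No move ever increases a pile, so every position that can arise here has a ≤ 4 and b ≤ 7; it is enough to label the cells with 0 ≤ a ≤ 4 and 0 ≤ b ≤ 7.
Every move lowers a or b (never raises either), so fill the grid row by row in increasing a, and left to right within a row: each cell's successors are then already labelled.
      b=0  b=1  b=2  b=3  b=4  b=5  b=6  b=7
a=0:    L    L    L    L    W    W    W    W
a=1:    L    L    L    L    W    W    W    W
a=2:    W    W    W    W    L    L    L    L
a=3:    W    W    W    W    L    L    L    L
a=4:    W    W    W    W    W    W    W    W
Cells with no legal move (terminal, hence L): (0,0), (0,1), (0,2), (0,3), (1,0), (1,1), (1,2), (1,3).
The remaining L cells, each justified by listing all of its moves:
(2,4): only reaches (0,4)(W), (2,0)(W), all W → L
(2,5): only reaches (0,5)(W), (2,1)(W), (2,0)(W), all W → L
(2,6): only reaches (0,6)(W), (2,2)(W), (2,1)(W), all W → L
(2,7): only reaches (0,7)(W), (2,3)(W), (2,2)(W), all W → L
(3,4): only reaches (1,4)(W), (0,4)(W), (3,0)(W), all W → L
(3,5): only reaches (1,5)(W), (0,5)(W), (3,1)(W), (3,0)(W), all W → L
(3,6): only reaches (1,6)(W), (0,6)(W), (3,2)(W), (3,1)(W), all W → L
(3,7): only reaches (1,7)(W), (0,7)(W), (3,3)(W), (3,2)(W), all W → L
Every other cell has at least one move into one of the L cells above, so it is W.
(4,7): the move to (2,7) reaches an L cell, so W
(1,7): the move to (1,3) reaches an L cell, so W
(2,7): one of the L cells justified above, so L

(4,7): W, (1,7): W, (2,7): L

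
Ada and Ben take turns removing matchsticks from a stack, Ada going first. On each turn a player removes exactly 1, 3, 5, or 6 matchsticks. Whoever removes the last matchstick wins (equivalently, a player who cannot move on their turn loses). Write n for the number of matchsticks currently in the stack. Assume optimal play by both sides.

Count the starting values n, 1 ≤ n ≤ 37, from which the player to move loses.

Work bottom-up. With no move the player to move loses. Otherwise the position is W if at least one move leads to an L position for the opponent, and L if every move leads to a W.
n=0: no move → L
n=1: →0(L), so W
n=2: →1(W) only, which is W, so L
n=3: →2(L), so W
n=4: →3(W), 1(W) — all W, so L
n=5: →4(L), so W
n=6: →0(L), so W
n=7: →4(L), so W
n=8: →2(L), so W
n=9: →4(L), so W
n=10: →4(L), so W
n=11: →10(W), 8(W), 6(W), 5(W) — all W, so L
n=12: →11(L), so W
n=13: →12(W), 10(W), 8(W), 7(W) — all W, so L
n=14: →13(L), so W
n=15: →14(W), 12(W), 10(W), 9(W) — all W, so L
n=16: →15(L), so W
n=17: →11(L), so W
n=18: →15(L), so W
n=19: →13(L), so W
n=20: →15(L), so W
n=21: →15(L), so W
n=22: →21(W), 19(W), 17(W), 16(W) — all W, so L
n=23: →22(L), so W
n=24: →23(W), 21(W), 19(W), 18(W) — all W, so L
n=25: →24(L), so W
n=26: →25(W), 23(W), 21(W), 20(W) — all W, so L
n=27: →26(L), so W
n=28: →22(L), so W
n=29: →26(L), so W
n=30: →24(L), so W
n=31: →26(L), so W
n=32: →26(L), so W
n=33: →32(W), 30(W), 28(W), 27(W) — all W, so L
n=34: →33(L), so W
n=35: →34(W), 32(W), 30(W), 29(W) — all W, so L
n=36: →35(L), so W
n=37: →36(W), 34(W), 32(W), 31(W) — all W, so L
L entries with 1 ≤ n ≤ 37 (n=0 is outside the asked range and is not counted): n = 2, 4, 11, 13, 15, 22, 24, 26, 33, 35, 37; that makes 11.

11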